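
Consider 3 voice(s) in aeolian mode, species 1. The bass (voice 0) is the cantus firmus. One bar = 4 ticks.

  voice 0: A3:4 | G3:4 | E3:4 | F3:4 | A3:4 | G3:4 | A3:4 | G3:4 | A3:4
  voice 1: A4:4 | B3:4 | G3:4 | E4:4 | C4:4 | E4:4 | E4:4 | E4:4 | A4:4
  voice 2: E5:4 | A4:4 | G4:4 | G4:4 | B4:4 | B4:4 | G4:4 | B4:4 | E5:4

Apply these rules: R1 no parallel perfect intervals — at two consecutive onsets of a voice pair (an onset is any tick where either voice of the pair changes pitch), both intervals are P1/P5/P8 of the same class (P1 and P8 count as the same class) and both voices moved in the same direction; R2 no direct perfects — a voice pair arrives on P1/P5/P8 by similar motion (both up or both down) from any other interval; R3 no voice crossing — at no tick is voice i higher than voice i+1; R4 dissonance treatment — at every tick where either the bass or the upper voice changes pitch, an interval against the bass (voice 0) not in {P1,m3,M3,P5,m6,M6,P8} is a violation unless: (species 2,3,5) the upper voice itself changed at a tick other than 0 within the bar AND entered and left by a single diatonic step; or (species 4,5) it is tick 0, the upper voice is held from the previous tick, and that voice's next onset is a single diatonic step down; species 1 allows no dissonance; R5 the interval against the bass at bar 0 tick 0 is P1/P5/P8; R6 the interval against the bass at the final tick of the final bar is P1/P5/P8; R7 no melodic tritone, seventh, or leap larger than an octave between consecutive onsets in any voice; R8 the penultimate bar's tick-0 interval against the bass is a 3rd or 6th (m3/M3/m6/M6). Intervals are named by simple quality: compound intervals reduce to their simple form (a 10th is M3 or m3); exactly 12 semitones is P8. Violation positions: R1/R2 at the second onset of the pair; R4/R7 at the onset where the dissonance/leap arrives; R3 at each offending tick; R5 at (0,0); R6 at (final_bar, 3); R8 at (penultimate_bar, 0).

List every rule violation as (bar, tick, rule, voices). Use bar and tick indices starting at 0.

bar 0: v0=A3 v1=A4 v2=E5 downbeat P5
bar 1: v0=G3 v1=B3 v2=A4 downbeat M2
bar 2: v0=E3 v1=G3 v2=G4 downbeat m3
bar 3: v0=F3 v1=E4 v2=G4 downbeat M2
bar 4: v0=A3 v1=C4 v2=B4 downbeat M2
bar 5: v0=G3 v1=E4 v2=B4 downbeat M3
bar 6: v0=A3 v1=E4 v2=G4 downbeat m7
bar 7: v0=G3 v1=E4 v2=B4 downbeat M3
bar 8: v0=A3 v1=A4 v2=E5 downbeat P5
  -> R4 @ bar 1 tick 0 v(0, 2): G3/A4 M2 untreated
  -> R7 @ bar 1 tick 0 v(1,): A4->B3 leap 10st
  -> R2 @ bar 2 tick 0 v(1, 2): B3/A4 m7 -> G3/G4 P8 similar
  -> R4 @ bar 3 tick 0 v(0, 1): F3/E4 M7 untreated
  -> R4 @ bar 3 tick 0 v(0, 2): F3/G4 M2 untreated
  -> R4 @ bar 4 tick 0 v(0, 2): A3/B4 M2 untreated
  -> R4 @ bar 6 tick 0 v(0, 2): A3/G4 m7 untreated
  -> R1 @ bar 8 tick 0 v(1, 2): E4/B4 P5 -> A4/E5 P5 similar
  -> R2 @ bar 8 tick 0 v(0, 1): G3/E4 M6 -> A3/A4 P8 similar
  -> R2 @ bar 8 tick 0 v(0, 2): G3/B4 M3 -> A3/E5 P5 similar

(1, 0, R4, (0, 2))
(1, 0, R7, (1,))
(2, 0, R2, (1, 2))
(3, 0, R4, (0, 1))
(3, 0, R4, (0, 2))
(4, 0, R4, (0, 2))
(6, 0, R4, (0, 2))
(8, 0, R1, (1, 2))
(8, 0, R2, (0, 1))
(8, 0, R2, (0, 2))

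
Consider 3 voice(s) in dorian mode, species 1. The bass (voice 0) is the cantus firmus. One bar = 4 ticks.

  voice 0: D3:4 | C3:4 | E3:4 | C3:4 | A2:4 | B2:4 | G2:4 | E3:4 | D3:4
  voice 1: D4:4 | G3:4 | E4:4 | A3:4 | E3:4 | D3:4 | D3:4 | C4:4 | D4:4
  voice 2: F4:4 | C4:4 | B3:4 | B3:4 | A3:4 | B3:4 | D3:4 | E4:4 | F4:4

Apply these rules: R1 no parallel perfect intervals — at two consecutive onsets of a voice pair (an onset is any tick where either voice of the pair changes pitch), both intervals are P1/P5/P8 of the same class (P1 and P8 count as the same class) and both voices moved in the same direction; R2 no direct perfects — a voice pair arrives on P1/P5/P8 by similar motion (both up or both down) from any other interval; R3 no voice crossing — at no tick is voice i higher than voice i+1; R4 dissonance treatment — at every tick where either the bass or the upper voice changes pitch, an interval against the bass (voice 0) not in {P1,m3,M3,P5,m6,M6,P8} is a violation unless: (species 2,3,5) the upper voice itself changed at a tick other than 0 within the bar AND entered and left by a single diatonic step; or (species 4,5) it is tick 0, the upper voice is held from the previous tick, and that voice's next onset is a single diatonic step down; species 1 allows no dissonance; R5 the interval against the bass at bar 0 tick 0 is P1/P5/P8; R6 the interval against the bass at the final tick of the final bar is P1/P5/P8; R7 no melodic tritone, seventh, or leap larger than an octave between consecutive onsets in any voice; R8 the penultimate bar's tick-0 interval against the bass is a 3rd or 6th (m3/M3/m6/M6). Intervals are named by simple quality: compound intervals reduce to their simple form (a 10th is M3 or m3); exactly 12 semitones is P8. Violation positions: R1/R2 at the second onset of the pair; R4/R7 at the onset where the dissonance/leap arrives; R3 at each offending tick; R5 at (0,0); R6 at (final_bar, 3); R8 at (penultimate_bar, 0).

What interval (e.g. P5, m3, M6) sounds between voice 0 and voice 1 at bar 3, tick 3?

M6

voice 0=C3 voice 1=A3 -> M6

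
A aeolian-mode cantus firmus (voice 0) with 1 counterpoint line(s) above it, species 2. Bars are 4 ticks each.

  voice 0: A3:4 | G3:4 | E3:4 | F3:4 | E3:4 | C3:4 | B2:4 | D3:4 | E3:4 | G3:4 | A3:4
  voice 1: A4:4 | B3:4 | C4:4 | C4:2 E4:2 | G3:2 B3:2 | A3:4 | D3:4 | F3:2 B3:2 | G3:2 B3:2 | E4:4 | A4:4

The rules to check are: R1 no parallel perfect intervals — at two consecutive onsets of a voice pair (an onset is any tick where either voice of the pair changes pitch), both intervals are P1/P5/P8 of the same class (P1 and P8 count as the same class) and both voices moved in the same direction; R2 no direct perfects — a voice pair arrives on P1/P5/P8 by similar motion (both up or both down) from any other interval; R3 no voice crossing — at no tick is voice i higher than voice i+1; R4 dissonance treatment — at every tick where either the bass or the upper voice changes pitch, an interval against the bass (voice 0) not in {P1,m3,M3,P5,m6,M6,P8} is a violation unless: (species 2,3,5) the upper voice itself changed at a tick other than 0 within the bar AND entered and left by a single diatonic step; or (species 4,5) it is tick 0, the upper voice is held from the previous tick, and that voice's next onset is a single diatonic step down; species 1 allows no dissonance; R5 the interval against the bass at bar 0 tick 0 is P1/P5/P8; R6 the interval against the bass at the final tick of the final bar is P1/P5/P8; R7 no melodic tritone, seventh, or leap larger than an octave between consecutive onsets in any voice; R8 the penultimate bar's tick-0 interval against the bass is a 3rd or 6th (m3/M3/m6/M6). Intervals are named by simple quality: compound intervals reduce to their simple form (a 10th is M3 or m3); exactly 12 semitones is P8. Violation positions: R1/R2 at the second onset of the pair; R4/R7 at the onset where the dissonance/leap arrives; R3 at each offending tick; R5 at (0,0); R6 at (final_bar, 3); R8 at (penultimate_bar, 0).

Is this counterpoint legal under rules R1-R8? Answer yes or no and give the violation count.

bar 0: v0=A3 v1=A4 (P8)
bar 1: v0=G3 v1=B3 (M3)
bar 2: v0=E3 v1=C4 (m6)
bar 3: v0=F3 v1=C4 (P5)
bar 4: v0=E3 v1=G3 (m3)
bar 5: v0=C3 v1=A3 (M6)
bar 6: v0=B2 v1=D3 (m3)
bar 7: v0=D3 v1=F3 (m3)
bar 8: v0=E3 v1=G3 (m3)
bar 9: v0=G3 v1=E4 (M6)
bar 10: v0=A3 v1=A4 (P8)
  R7 @ bar1.0: A4->B3 leap 10st
  R4 @ bar3.2: F3/E4 M7 untreated
  R7 @ bar7.2: F3->B3 leap 6st
  R2 @ bar10.0: G3/E4 M6 -> A3/A4 P8 similar

No (4 violations)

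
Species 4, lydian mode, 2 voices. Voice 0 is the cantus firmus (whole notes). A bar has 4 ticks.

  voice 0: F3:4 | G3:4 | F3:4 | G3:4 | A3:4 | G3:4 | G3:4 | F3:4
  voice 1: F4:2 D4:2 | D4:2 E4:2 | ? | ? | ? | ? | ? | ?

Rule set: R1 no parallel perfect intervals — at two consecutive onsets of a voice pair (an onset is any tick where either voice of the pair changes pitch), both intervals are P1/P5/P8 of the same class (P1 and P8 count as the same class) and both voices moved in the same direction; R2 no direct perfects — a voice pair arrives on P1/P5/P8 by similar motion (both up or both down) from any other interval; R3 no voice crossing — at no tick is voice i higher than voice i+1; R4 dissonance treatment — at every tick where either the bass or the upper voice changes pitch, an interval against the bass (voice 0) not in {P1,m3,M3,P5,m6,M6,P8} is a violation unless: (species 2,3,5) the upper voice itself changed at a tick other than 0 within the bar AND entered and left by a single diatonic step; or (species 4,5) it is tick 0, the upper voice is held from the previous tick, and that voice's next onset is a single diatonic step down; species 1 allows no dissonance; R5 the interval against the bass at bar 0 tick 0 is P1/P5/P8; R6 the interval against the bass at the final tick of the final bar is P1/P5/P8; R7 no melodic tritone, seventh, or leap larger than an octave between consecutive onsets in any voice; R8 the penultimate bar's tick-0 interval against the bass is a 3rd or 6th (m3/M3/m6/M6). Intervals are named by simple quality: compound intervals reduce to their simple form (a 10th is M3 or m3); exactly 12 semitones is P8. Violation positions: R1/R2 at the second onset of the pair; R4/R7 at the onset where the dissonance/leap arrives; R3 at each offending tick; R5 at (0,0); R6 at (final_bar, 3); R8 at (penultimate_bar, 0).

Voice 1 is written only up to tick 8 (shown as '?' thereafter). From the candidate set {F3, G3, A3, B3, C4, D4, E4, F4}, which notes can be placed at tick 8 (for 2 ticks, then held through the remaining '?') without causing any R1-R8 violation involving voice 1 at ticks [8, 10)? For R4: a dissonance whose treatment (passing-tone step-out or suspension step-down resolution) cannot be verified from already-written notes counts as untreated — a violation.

F3: violates R2,R7
G3: violates R4
A3: legal
B3: violates R4
C4: violates R2
D4: legal
E4: violates R4
F4: legal

{A3, D4, F4}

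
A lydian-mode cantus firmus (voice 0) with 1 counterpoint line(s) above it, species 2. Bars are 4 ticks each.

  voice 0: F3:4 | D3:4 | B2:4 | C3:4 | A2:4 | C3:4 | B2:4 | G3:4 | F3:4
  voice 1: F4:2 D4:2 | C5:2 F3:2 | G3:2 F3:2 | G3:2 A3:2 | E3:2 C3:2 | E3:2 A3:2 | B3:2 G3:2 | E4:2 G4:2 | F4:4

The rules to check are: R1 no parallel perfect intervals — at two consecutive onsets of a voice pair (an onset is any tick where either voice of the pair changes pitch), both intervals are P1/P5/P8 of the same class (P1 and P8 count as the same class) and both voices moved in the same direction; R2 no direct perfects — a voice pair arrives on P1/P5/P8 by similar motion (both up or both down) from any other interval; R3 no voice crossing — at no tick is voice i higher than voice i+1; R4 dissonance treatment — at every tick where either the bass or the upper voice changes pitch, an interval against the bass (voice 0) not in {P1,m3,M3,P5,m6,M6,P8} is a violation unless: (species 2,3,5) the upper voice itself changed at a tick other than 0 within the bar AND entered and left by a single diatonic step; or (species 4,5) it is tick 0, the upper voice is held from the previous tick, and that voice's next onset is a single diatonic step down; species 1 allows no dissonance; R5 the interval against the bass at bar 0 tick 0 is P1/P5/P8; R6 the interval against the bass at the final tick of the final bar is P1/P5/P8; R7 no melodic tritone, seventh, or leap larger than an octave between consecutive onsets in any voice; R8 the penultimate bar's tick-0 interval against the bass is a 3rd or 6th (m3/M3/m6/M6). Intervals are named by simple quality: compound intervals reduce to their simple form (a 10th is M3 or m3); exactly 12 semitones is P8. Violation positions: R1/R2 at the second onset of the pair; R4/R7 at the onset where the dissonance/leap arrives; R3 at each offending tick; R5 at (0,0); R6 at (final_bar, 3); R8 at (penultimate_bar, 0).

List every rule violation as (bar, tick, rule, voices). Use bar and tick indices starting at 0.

(1, 0, R4, (0, 1))
(1, 0, R7, (1,))
(1, 2, R7, (1,))
(3, 0, R2, (0, 1))
(4, 0, R2, (0, 1))
(8, 0, R1, (0, 1))

bar 0: v0=F3 v1=F4 downbeat P8
bar 1: v0=D3 v1=C5 downbeat m7
bar 2: v0=B2 v1=G3 downbeat m6
bar 3: v0=C3 v1=G3 downbeat P5
bar 4: v0=A2 v1=E3 downbeat P5
bar 5: v0=C3 v1=E3 downbeat M3
bar 6: v0=B2 v1=B3 downbeat P8
bar 7: v0=G3 v1=E4 downbeat M6
bar 8: v0=F3 v1=F4 downbeat P8
  -> R4 @ bar 1 tick 0 v(0, 1): D3/C5 m7 untreated
  -> R7 @ bar 1 tick 0 v(1,): D4->C5 leap 10st
  -> R7 @ bar 1 tick 2 v(1,): C5->F3 leap 19st
  -> R2 @ bar 3 tick 0 v(0, 1): B2/F3 TT -> C3/G3 P5 similar
  -> R2 @ bar 4 tick 0 v(0, 1): C3/A3 M6 -> A2/E3 P5 similar
  -> R1 @ bar 8 tick 0 v(0, 1): G3/G4 P8 -> F3/F4 P8 similar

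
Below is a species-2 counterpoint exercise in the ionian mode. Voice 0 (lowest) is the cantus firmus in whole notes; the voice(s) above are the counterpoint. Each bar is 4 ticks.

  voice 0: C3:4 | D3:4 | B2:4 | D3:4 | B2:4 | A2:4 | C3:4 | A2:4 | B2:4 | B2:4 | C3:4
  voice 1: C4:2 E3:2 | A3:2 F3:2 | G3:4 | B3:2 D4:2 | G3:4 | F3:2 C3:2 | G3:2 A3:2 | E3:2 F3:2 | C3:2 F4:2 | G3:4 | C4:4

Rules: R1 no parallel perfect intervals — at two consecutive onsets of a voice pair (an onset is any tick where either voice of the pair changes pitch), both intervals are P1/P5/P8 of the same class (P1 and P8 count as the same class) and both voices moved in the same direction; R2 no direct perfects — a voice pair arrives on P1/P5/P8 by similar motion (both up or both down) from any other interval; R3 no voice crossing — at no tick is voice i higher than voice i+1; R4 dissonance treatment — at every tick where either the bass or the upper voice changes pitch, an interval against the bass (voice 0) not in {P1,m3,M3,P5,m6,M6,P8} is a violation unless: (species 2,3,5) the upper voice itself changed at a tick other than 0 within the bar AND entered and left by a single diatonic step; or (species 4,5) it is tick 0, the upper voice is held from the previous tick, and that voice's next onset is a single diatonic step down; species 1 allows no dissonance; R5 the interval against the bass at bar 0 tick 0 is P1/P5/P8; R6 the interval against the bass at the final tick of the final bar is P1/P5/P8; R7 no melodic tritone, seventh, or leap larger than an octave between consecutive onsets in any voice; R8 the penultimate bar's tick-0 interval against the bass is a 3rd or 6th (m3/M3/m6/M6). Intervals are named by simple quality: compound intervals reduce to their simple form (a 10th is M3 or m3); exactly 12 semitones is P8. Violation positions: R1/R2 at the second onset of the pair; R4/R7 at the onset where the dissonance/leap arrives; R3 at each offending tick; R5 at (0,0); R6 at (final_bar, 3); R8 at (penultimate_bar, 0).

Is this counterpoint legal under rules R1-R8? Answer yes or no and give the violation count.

bar 0: v0=C3 v1=C4 (P8)
bar 1: v0=D3 v1=A3 (P5)
bar 2: v0=B2 v1=G3 (m6)
bar 3: v0=D3 v1=B3 (M6)
bar 4: v0=B2 v1=G3 (m6)
bar 5: v0=A2 v1=F3 (m6)
bar 6: v0=C3 v1=G3 (P5)
bar 7: v0=A2 v1=E3 (P5)
bar 8: v0=B2 v1=C3 (m2)
bar 9: v0=B2 v1=G3 (m6)
bar 10: v0=C3 v1=C4 (P8)
  R2 @ bar1.0: C3/E3 M3 -> D3/A3 P5 similar
  R2 @ bar6.0: A2/C3 m3 -> C3/G3 P5 similar
  R2 @ bar7.0: C3/A3 M6 -> A2/E3 P5 similar
  R4 @ bar8.0: B2/C3 m2 untreated
  R4 @ bar8.2: B2/F4 TT untreated
  R7 @ bar8.2: C3->F4 leap 17st
  R7 @ bar9.0: F4->G3 leap 10st
  R2 @ bar10.0: B2/G3 m6 -> C3/C4 P8 similar

No (8 violations)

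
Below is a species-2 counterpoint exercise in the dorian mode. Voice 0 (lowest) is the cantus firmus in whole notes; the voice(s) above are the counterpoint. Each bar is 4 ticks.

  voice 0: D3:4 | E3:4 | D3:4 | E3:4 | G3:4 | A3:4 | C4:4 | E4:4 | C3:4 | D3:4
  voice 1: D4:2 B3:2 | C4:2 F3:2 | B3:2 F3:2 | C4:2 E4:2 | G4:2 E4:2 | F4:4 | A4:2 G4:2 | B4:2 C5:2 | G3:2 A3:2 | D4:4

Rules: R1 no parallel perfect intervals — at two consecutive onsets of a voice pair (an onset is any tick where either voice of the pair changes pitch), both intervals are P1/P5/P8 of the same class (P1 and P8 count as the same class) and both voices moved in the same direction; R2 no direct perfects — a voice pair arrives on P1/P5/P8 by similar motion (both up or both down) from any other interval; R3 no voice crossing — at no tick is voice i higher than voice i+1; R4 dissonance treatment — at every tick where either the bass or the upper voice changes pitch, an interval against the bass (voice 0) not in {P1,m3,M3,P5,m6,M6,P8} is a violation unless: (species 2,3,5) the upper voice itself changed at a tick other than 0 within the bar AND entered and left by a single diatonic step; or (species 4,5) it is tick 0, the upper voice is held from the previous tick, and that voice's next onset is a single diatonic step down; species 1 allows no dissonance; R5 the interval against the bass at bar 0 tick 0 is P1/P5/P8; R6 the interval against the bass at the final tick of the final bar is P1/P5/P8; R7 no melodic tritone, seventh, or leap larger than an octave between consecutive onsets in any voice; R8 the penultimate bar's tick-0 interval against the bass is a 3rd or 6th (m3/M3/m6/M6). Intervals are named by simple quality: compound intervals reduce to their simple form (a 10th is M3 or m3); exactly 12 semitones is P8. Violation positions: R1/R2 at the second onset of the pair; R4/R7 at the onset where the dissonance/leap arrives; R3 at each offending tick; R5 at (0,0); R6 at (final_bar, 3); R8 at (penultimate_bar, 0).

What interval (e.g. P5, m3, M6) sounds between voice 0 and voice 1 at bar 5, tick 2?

voice 0=A3 voice 1=F4 -> m6

m6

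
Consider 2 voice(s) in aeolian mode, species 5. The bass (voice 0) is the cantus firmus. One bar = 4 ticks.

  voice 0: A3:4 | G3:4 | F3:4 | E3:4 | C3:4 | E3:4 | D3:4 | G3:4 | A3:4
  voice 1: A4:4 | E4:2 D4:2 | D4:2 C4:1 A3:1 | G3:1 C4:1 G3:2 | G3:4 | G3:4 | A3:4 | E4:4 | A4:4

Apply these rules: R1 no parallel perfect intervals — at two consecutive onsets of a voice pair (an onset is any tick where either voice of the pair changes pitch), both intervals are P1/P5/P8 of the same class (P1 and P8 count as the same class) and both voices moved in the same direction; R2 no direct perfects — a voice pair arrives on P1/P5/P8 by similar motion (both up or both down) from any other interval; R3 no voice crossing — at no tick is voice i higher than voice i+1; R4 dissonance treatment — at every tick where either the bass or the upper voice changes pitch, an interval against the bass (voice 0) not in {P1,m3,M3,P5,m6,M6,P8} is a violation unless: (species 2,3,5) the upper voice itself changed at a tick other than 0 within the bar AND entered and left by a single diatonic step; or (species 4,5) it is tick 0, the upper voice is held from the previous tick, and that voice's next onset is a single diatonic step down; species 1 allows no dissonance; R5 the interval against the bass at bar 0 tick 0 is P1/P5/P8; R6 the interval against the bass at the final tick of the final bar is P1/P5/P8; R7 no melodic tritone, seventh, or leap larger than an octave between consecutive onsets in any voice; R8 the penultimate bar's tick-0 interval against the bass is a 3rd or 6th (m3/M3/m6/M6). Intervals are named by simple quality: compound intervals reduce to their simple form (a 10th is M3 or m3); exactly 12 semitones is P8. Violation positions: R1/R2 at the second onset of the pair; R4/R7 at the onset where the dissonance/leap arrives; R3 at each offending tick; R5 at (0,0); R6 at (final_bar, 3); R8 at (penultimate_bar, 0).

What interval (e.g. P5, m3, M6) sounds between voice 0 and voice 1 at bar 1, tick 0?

voice 0=G3 voice 1=E4 -> M6

M6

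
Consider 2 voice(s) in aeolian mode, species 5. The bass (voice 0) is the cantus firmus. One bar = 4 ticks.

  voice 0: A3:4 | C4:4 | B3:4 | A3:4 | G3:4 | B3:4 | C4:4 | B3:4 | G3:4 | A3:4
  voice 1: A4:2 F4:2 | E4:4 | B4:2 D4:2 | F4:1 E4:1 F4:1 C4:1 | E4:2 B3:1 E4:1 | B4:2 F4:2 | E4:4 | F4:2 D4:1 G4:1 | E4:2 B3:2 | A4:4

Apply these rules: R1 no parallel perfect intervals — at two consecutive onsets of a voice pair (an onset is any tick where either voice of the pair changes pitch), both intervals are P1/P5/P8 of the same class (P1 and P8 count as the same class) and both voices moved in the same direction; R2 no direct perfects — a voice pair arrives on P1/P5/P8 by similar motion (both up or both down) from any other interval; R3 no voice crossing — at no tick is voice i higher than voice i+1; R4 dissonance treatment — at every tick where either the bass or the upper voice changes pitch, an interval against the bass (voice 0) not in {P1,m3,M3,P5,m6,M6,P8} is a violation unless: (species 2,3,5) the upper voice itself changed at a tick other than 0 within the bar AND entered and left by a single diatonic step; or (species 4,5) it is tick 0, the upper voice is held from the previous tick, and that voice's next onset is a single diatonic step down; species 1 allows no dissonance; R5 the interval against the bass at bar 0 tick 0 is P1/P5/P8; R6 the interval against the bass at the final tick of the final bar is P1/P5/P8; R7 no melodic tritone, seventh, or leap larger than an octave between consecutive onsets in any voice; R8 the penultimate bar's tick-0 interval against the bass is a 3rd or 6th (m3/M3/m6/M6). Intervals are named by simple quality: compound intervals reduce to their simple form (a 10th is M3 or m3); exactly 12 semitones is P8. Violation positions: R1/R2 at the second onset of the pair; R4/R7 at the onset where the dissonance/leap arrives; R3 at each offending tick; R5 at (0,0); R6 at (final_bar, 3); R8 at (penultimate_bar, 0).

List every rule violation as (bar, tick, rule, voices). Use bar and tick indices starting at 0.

(5, 0, R2, (0, 1))
(5, 2, R4, (0, 1))
(5, 2, R7, (1,))
(7, 0, R4, (0, 1))
(9, 0, R2, (0, 1))
(9, 0, R7, (1,))

bar 0: v0=A3 v1=A4 downbeat P8
bar 1: v0=C4 v1=E4 downbeat M3
bar 2: v0=B3 v1=B4 downbeat P8
bar 3: v0=A3 v1=F4 downbeat m6
bar 4: v0=G3 v1=E4 downbeat M6
bar 5: v0=B3 v1=B4 downbeat P8
bar 6: v0=C4 v1=E4 downbeat M3
bar 7: v0=B3 v1=F4 downbeat TT
bar 8: v0=G3 v1=E4 downbeat M6
bar 9: v0=A3 v1=A4 downbeat P8
  -> R2 @ bar 5 tick 0 v(0, 1): G3/E4 M6 -> B3/B4 P8 similar
  -> R4 @ bar 5 tick 2 v(0, 1): B3/F4 TT untreated
  -> R7 @ bar 5 tick 2 v(1,): B4->F4 leap 6st
  -> R4 @ bar 7 tick 0 v(0, 1): B3/F4 TT untreated
  -> R2 @ bar 9 tick 0 v(0, 1): G3/B3 M3 -> A3/A4 P8 similar
  -> R7 @ bar 9 tick 0 v(1,): B3->A4 leap 10st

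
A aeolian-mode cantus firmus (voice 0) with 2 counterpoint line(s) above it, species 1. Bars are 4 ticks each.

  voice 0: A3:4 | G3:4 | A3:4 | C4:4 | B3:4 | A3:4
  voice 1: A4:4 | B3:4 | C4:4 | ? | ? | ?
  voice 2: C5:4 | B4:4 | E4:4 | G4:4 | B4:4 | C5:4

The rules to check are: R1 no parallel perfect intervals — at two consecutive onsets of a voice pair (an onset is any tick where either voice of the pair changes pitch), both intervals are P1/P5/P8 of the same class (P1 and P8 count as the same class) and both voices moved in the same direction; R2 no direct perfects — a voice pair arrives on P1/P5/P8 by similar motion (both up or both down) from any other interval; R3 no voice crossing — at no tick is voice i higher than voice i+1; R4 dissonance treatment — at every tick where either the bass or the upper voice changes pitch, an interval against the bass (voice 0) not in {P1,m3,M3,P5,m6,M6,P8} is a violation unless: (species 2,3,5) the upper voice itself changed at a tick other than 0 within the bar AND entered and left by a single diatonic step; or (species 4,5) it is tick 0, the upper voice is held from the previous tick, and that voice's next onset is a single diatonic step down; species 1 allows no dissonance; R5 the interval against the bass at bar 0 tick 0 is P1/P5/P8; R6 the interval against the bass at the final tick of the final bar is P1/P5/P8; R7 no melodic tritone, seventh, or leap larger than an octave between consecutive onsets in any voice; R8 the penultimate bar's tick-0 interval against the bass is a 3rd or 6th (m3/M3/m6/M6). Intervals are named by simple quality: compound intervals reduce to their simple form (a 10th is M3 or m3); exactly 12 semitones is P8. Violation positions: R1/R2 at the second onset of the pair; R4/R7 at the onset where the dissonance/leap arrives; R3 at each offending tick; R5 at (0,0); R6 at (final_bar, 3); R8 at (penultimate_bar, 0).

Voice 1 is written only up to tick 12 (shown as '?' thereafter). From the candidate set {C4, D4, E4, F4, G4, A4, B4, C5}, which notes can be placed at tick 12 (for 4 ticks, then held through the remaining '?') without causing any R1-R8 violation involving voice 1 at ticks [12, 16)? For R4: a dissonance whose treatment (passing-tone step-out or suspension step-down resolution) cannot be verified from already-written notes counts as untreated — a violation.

{C4, E4}

C4: legal
D4: violates R4
E4: legal
F4: violates R4
G4: violates R2
A4: violates R3
B4: violates R3,R4,R7
C5: violates R2,R3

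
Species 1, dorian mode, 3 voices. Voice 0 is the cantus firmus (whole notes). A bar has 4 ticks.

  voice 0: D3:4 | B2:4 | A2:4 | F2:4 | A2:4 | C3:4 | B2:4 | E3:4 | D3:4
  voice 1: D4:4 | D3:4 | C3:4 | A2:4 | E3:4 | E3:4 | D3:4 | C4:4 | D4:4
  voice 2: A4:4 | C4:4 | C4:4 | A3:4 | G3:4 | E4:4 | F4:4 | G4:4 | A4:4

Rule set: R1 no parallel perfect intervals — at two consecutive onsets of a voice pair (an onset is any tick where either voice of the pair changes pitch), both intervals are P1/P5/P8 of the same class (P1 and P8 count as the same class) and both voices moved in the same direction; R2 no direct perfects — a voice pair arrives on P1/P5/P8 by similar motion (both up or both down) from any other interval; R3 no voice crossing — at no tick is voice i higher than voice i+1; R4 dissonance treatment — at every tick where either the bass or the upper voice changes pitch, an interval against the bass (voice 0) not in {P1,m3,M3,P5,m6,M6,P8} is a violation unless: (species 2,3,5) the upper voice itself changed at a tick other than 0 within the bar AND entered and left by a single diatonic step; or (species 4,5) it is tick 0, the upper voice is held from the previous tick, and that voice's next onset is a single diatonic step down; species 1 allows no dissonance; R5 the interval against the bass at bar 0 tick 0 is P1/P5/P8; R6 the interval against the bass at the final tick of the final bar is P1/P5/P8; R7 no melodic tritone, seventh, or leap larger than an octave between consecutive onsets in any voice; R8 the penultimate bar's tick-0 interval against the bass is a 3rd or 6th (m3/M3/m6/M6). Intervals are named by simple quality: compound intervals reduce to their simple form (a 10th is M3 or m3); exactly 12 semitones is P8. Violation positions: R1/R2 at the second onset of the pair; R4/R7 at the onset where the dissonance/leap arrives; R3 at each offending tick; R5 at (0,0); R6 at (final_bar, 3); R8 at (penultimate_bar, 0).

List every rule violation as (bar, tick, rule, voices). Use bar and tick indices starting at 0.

bar 0: v0=D3 v1=D4 v2=A4 downbeat P5
bar 1: v0=B2 v1=D3 v2=C4 downbeat m2
bar 2: v0=A2 v1=C3 v2=C4 downbeat m3
bar 3: v0=F2 v1=A2 v2=A3 downbeat M3
bar 4: v0=A2 v1=E3 v2=G3 downbeat m7
bar 5: v0=C3 v1=E3 v2=E4 downbeat M3
bar 6: v0=B2 v1=D3 v2=F4 downbeat TT
bar 7: v0=E3 v1=C4 v2=G4 downbeat m3
bar 8: v0=D3 v1=D4 v2=A4 downbeat P5
  -> R4 @ bar 1 tick 0 v(0, 2): B2/C4 m2 untreated
  -> R1 @ bar 3 tick 0 v(1, 2): C3/C4 P8 -> A2/A3 P8 similar
  -> R2 @ bar 4 tick 0 v(0, 1): F2/A2 M3 -> A2/E3 P5 similar
  -> R4 @ bar 4 tick 0 v(0, 2): A2/G3 m7 untreated
  -> R4 @ bar 6 tick 0 v(0, 2): B2/F4 TT untreated
  -> R2 @ bar 7 tick 0 v(1, 2): D3/F4 m3 -> C4/G4 P5 similar
  -> R7 @ bar 7 tick 0 v(1,): D3->C4 leap 10st
  -> R1 @ bar 8 tick 0 v(1, 2): C4/G4 P5 -> D4/A4 P5 similar

(1, 0, R4, (0, 2))
(3, 0, R1, (1, 2))
(4, 0, R2, (0, 1))
(4, 0, R4, (0, 2))
(6, 0, R4, (0, 2))
(7, 0, R2, (1, 2))
(7, 0, R7, (1,))
(8, 0, R1, (1, 2))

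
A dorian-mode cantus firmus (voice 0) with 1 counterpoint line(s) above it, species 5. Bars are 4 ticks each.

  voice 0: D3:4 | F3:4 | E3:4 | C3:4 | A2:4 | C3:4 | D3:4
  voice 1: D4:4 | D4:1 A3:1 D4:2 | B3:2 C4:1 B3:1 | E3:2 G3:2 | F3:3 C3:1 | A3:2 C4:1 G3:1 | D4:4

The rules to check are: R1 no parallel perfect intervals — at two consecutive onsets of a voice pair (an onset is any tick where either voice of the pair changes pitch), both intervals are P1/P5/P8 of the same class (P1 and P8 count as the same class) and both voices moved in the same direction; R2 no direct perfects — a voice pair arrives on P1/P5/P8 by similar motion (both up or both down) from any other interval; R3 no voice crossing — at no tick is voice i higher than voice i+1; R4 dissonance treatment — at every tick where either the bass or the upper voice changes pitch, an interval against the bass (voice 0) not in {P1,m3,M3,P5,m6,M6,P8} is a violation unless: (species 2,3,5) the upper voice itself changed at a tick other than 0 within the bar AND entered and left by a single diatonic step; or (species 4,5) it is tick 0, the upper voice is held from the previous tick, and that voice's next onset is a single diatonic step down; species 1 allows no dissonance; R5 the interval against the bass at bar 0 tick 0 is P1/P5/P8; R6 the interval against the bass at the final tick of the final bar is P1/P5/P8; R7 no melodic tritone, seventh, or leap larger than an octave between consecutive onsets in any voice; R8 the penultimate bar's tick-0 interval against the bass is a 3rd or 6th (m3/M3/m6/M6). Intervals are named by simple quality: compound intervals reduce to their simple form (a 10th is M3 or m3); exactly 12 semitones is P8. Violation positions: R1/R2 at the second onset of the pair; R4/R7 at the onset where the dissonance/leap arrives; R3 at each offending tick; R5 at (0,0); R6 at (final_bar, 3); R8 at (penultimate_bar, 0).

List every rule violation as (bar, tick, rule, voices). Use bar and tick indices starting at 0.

bar 0: v0=D3 v1=D4 downbeat P8
bar 1: v0=F3 v1=D4 downbeat M6
bar 2: v0=E3 v1=B3 downbeat P5
bar 3: v0=C3 v1=E3 downbeat M3
bar 4: v0=A2 v1=F3 downbeat m6
bar 5: v0=C3 v1=A3 downbeat M6
bar 6: v0=D3 v1=D4 downbeat P8
  -> R2 @ bar 2 tick 0 v(0, 1): F3/D4 M6 -> E3/B3 P5 similar
  -> R2 @ bar 6 tick 0 v(0, 1): C3/G3 P5 -> D3/D4 P8 similar

(2, 0, R2, (0, 1))
(6, 0, R2, (0, 1))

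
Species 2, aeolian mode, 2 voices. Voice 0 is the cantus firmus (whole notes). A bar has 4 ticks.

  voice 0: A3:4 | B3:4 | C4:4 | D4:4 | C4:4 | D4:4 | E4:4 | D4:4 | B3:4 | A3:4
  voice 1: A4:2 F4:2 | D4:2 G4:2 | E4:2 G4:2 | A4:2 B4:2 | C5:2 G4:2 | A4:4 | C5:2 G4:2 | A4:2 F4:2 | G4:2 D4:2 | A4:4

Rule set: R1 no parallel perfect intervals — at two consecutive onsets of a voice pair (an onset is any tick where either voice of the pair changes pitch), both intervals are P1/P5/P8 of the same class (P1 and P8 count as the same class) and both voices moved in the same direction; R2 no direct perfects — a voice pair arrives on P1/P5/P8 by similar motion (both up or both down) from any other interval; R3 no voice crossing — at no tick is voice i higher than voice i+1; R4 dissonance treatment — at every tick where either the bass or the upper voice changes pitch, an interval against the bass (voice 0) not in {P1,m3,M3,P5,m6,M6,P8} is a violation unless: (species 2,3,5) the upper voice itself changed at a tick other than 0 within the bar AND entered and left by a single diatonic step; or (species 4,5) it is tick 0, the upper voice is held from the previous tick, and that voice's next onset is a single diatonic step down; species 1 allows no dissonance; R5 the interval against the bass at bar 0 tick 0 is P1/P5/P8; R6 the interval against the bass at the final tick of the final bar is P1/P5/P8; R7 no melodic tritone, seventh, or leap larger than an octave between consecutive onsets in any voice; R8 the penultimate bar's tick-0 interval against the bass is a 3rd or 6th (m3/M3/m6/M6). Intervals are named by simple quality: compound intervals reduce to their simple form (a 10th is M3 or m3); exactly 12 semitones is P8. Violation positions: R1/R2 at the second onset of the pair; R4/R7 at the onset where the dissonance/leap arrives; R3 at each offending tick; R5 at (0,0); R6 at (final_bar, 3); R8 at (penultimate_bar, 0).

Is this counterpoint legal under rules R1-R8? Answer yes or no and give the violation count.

No (2 violations)

bar 0: v0=A3 v1=A4 (P8)
bar 1: v0=B3 v1=D4 (m3)
bar 2: v0=C4 v1=E4 (M3)
bar 3: v0=D4 v1=A4 (P5)
bar 4: v0=C4 v1=C5 (P8)
bar 5: v0=D4 v1=A4 (P5)
bar 6: v0=E4 v1=C5 (m6)
bar 7: v0=D4 v1=A4 (P5)
bar 8: v0=B3 v1=G4 (m6)
bar 9: v0=A3 v1=A4 (P8)
  R1 @ bar3.0: C4/G4 P5 -> D4/A4 P5 similar
  R1 @ bar5.0: C4/G4 P5 -> D4/A4 P5 similar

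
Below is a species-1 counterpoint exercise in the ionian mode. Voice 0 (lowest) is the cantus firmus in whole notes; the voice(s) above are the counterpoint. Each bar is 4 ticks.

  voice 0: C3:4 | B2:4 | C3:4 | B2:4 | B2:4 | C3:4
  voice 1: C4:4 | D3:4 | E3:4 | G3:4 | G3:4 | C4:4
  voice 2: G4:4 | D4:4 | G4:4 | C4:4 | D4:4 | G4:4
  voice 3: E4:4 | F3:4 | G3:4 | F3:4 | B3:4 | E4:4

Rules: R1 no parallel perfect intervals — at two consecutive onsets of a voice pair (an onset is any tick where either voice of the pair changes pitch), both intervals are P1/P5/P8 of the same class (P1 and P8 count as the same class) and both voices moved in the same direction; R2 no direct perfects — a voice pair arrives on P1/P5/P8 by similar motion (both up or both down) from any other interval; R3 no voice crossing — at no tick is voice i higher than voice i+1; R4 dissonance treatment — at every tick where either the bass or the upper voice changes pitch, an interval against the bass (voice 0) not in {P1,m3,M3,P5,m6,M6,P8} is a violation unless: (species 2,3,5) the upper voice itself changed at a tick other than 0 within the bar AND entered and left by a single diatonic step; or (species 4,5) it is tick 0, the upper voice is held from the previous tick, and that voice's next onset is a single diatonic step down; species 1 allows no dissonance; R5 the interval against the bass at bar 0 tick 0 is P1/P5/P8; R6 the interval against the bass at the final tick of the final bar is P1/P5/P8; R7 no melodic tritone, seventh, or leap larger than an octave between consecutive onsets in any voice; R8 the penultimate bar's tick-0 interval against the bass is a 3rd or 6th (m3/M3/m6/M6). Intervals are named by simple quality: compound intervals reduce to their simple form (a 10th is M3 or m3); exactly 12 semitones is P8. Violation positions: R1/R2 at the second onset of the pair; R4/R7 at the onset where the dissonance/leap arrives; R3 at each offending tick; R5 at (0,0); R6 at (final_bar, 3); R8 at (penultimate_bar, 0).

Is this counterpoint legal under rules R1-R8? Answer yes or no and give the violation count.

bar 0: v0=C3 v1=C4 v2=G4 v3=E4 (M3)
bar 1: v0=B2 v1=D3 v2=D4 v3=F3 (TT)
bar 2: v0=C3 v1=E3 v2=G4 v3=G3 (P5)
bar 3: v0=B2 v1=G3 v2=C4 v3=F3 (TT)
bar 4: v0=B2 v1=G3 v2=D4 v3=B3 (P8)
bar 5: v0=C3 v1=C4 v2=G4 v3=E4 (M3)
  R3 @ bar0.0: G4 above E4
  R5 @ bar0.0: opens on M3
  R3 @ bar0.1: G4 above E4
  R3 @ bar0.2: G4 above E4
  R3 @ bar0.3: G4 above E4
  R2 @ bar1.0: C4/G4 P5 -> D3/D4 P8 similar
  R3 @ bar1.0: D4 above F3
  R4 @ bar1.0: B2/F3 TT untreated
  R7 @ bar1.0: C4->D3 leap 10st
  R7 @ bar1.0: E4->F3 leap 11st
  R3 @ bar1.1: D4 above F3
  R3 @ bar1.2: D4 above F3
  R3 @ bar1.3: D4 above F3
  R2 @ bar2.0: B2/D4 m3 -> C3/G4 P5 similar
  R2 @ bar2.0: B2/F3 TT -> C3/G3 P5 similar
  R2 @ bar2.0: D4/F3 M6 -> G4/G3 P8 similar
  R3 @ bar2.0: G4 above G3
  R3 @ bar2.1: G4 above G3
  R3 @ bar2.2: G4 above G3
  R3 @ bar2.3: G4 above G3
  R2 @ bar3.0: G4/G3 P8 -> C4/F3 P5 similar
  R3 @ bar3.0: C4 above F3
  R4 @ bar3.0: B2/C4 m2 untreated
  R4 @ bar3.0: B2/F3 TT untreated
  R3 @ bar3.1: C4 above F3
  R3 @ bar3.2: C4 above F3
  R3 @ bar3.3: C4 above F3
  R3 @ bar4.0: D4 above B3
  R7 @ bar4.0: F3->B3 leap 6st
  R8 @ bar4.0: penult P8 not 3rd/6th
  R3 @ bar4.1: D4 above B3
  R3 @ bar4.2: D4 above B3
  R3 @ bar4.3: D4 above B3
  R1 @ bar5.0: G3/D4 P5 -> C4/G4 P5 similar
  R2 @ bar5.0: B2/G3 m6 -> C3/C4 P8 similar
  R2 @ bar5.0: B2/D4 m3 -> C3/G4 P5 similar
  R3 @ bar5.0: G4 above E4
  R3 @ bar5.1: G4 above E4
  R3 @ bar5.2: G4 above E4
  R3 @ bar5.3: G4 above E4
  R6 @ bar5.3: closes on M3

No (41 violations)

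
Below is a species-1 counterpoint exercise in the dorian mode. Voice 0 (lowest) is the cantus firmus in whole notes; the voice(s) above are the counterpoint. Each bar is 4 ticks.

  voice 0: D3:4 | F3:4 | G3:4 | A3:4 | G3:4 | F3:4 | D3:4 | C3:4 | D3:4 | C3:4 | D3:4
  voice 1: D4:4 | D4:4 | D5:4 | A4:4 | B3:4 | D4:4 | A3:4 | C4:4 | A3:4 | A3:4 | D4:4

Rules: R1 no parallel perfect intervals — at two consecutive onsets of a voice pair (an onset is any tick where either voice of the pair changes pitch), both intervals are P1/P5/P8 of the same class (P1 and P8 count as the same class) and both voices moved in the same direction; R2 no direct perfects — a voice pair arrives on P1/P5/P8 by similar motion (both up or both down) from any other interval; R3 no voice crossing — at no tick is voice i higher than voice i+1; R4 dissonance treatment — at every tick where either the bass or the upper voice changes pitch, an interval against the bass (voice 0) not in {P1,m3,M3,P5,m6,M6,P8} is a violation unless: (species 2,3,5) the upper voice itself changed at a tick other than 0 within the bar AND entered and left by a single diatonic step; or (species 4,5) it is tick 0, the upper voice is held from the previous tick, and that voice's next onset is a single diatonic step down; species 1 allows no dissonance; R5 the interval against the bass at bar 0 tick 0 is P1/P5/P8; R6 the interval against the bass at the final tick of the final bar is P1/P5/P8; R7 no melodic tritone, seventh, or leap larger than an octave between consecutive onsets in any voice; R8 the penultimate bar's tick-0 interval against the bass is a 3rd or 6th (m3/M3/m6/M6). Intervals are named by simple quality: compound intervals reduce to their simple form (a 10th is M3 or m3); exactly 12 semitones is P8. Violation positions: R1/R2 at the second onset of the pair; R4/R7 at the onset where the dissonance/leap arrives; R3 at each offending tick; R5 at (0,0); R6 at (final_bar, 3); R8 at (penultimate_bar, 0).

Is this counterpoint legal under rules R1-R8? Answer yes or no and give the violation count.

bar 0: v0=D3 v1=D4 (P8)
bar 1: v0=F3 v1=D4 (M6)
bar 2: v0=G3 v1=D5 (P5)
bar 3: v0=A3 v1=A4 (P8)
bar 4: v0=G3 v1=B3 (M3)
bar 5: v0=F3 v1=D4 (M6)
bar 6: v0=D3 v1=A3 (P5)
bar 7: v0=C3 v1=C4 (P8)
bar 8: v0=D3 v1=A3 (P5)
bar 9: v0=C3 v1=A3 (M6)
bar 10: v0=D3 v1=D4 (P8)
  R2 @ bar2.0: F3/D4 M6 -> G3/D5 P5 similar
  R7 @ bar4.0: A4->B3 leap 10st
  R2 @ bar6.0: F3/D4 M6 -> D3/A3 P5 similar
  R2 @ bar10.0: C3/A3 M6 -> D3/D4 P8 similar

No (4 violations)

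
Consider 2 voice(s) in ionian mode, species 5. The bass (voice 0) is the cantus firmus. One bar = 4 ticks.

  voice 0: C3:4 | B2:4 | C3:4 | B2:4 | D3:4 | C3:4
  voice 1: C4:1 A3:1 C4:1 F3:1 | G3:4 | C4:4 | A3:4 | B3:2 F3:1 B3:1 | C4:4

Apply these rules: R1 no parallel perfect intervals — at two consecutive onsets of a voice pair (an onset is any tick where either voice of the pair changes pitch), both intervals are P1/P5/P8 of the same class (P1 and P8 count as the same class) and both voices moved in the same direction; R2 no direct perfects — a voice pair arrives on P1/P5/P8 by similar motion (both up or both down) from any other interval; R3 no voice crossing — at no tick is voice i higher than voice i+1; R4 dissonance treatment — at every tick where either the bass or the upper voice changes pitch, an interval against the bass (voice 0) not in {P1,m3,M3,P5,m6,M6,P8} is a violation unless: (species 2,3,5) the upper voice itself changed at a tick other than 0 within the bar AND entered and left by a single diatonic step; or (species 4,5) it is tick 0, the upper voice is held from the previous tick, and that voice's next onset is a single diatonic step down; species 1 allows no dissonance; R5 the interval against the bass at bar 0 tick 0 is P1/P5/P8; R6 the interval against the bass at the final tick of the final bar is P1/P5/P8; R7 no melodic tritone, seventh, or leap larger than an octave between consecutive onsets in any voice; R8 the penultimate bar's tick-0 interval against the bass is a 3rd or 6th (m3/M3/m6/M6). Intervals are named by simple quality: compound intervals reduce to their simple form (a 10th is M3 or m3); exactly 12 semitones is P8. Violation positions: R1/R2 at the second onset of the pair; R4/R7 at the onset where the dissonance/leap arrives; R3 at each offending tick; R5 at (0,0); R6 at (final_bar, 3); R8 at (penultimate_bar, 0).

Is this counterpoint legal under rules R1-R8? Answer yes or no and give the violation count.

bar 0: v0=C3 v1=C4 (P8)
bar 1: v0=B2 v1=G3 (m6)
bar 2: v0=C3 v1=C4 (P8)
bar 3: v0=B2 v1=A3 (m7)
bar 4: v0=D3 v1=B3 (M6)
bar 5: v0=C3 v1=C4 (P8)
  R4 @ bar0.3: C3/F3 P4 untreated
  R2 @ bar2.0: B2/G3 m6 -> C3/C4 P8 similar
  R4 @ bar3.0: B2/A3 m7 untreated
  R7 @ bar4.2: B3->F3 leap 6st
  R7 @ bar4.3: F3->B3 leap 6st

No (5 violations)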